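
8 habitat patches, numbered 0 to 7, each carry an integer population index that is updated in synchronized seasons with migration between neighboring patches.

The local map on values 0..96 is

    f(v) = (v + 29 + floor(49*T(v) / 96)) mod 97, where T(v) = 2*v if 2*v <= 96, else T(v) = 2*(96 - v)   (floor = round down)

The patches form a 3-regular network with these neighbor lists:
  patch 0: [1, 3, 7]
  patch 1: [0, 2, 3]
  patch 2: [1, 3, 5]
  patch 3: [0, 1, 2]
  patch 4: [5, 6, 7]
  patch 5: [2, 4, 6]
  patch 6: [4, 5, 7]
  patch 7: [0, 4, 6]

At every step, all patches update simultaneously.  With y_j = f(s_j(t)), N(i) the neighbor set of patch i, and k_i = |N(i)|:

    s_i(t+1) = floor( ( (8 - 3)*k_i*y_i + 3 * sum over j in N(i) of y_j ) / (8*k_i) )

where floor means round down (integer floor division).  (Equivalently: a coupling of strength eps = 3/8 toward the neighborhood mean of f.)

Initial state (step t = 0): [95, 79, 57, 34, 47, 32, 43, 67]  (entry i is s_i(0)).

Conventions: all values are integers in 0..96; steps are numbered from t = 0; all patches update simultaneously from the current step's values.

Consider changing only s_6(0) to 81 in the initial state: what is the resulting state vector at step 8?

Simulating step by step:
t=0: [95, 79, 57, 34, 47, 32, 81, 67]
t=1: [24, 24, 32, 10, 34, 68, 35, 27]
t=2: [74, 75, 77, 61, 14, 29, 15, 61]
t=3: [28, 28, 35, 28, 57, 72, 58, 35]
t=4: [74, 74, 26, 74, 24, 24, 24, 18]
t=5: [32, 34, 67, 34, 75, 77, 75, 63]
t=6: [61, 15, 21, 15, 28, 28, 28, 36]
t=7: [32, 56, 69, 56, 74, 83, 74, 27]
t=8: [75, 36, 28, 36, 34, 28, 34, 70]

Answer: [75, 36, 28, 36, 34, 28, 34, 70]
Key observation: This trace re-runs the system from the modified initial state.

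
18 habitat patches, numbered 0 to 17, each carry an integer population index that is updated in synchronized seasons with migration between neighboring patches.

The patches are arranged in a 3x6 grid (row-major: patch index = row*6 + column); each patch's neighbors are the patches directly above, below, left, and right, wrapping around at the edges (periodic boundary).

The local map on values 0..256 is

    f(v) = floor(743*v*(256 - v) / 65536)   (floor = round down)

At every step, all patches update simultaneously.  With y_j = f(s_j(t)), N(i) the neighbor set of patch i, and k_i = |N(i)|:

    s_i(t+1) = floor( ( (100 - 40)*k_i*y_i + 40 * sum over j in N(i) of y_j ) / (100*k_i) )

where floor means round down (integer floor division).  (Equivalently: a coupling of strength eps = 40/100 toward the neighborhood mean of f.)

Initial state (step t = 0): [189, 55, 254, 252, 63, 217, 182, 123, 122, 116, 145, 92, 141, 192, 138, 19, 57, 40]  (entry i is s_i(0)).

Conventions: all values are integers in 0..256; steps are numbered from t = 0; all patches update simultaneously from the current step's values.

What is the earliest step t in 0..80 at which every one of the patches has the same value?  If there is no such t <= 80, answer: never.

Answer: never
Key observation: The state at step 13 reappears at step 15 — the system is in a cycle of period 2 from step 13 on.  No step 0..15 is synchronized, and the cycle repeats forever, so no step up to 80 (or ever) has all patches equal.

Derivation:
t=0: [189, 55, 254, 252, 63, 217, 182, 123, 122, 116, 145, 92, 141, 192, 138, 19, 57, 40]  (not all equal)
t=1: [141, 122, 53, 44, 123, 111, 159, 171, 166, 153, 171, 155, 162, 151, 148, 81, 123, 115]  (not all equal)
t=2: [181, 175, 136, 127, 174, 182, 174, 169, 165, 166, 170, 176, 175, 177, 171, 160, 180, 181]  (not all equal)
t=3: [155, 162, 178, 179, 162, 153, 160, 164, 170, 170, 163, 158, 158, 159, 167, 171, 158, 154]  (not all equal)
t=4: [176, 171, 160, 159, 171, 177, 174, 171, 165, 164, 171, 175, 175, 173, 166, 164, 173, 177]  (not all equal)
t=5: [159, 164, 172, 172, 164, 158, 160, 164, 169, 170, 164, 160, 160, 162, 169, 170, 162, 158]  (not all equal)
t=6: [173, 170, 164, 164, 170, 174, 173, 170, 166, 165, 170, 173, 173, 171, 166, 165, 171, 174]  (not all equal)
t=7: [162, 165, 170, 170, 165, 161, 162, 165, 168, 169, 165, 162, 162, 164, 168, 169, 164, 161]  (not all equal)
t=8: [171, 169, 165, 165, 169, 172, 171, 170, 167, 166, 169, 172, 172, 170, 167, 166, 170, 172]  (not all equal)
t=9: [164, 166, 169, 169, 166, 163, 163, 165, 168, 168, 165, 163, 163, 165, 168, 168, 165, 163]  (not all equal)
t=10: [170, 169, 166, 166, 169, 170, 170, 169, 167, 167, 169, 170, 170, 169, 167, 167, 169, 170]  (not all equal)
t=11: [165, 166, 168, 168, 166, 165, 165, 166, 167, 167, 166, 165, 165, 166, 167, 167, 166, 165]  (not all equal)
t=12: [169, 168, 167, 167, 168, 169, 169, 169, 168, 168, 169, 169, 169, 169, 168, 168, 169, 169]  (not all equal)
t=13: [166, 166, 167, 167, 166, 166, 166, 166, 167, 167, 166, 166, 166, 166, 167, 167, 166, 166]  (not all equal)
t=14: [169, 168, 168, 168, 168, 169, 169, 168, 168, 168, 168, 169, 169, 168, 168, 168, 168, 169]  (not all equal)
t=15: [166, 166, 167, 167, 166, 166, 166, 166, 167, 167, 166, 166, 166, 166, 167, 167, 166, 166]  (not all equal)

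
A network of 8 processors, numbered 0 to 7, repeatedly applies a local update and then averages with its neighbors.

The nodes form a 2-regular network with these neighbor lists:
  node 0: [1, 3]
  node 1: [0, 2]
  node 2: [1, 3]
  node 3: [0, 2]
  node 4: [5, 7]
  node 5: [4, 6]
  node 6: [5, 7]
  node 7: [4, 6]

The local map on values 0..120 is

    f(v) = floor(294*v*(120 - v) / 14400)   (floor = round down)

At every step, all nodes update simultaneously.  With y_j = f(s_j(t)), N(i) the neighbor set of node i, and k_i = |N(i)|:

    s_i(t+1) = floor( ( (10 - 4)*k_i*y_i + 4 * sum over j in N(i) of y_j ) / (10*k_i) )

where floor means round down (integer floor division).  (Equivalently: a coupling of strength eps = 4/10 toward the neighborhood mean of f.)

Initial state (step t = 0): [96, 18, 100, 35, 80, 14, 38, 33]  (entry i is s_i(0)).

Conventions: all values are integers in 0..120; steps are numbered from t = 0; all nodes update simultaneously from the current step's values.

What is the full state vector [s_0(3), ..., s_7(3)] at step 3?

Simulating step by step:
t=0: [96, 18, 100, 35, 80, 14, 38, 33]
t=1: [47, 39, 43, 53, 56, 43, 55, 60]
t=2: [69, 65, 67, 70, 71, 69, 71, 72]
t=3: [71, 71, 71, 71, 70, 71, 70, 70]

Answer: [71, 71, 71, 71, 70, 71, 70, 70]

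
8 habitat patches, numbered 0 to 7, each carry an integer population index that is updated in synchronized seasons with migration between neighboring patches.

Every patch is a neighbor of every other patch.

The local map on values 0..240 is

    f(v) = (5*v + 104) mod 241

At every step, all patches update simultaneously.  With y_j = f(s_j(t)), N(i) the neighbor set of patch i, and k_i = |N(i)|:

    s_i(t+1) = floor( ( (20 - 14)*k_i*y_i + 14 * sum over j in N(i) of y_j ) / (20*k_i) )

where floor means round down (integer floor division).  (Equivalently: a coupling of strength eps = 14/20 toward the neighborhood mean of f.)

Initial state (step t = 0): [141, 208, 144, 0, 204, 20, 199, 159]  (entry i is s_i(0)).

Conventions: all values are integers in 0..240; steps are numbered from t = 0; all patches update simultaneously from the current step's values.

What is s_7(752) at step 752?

Simulating step by step:
t=0: [141, 208, 144, 0, 204, 20, 199, 159]
t=1: [131, 150, 134, 135, 146, 155, 141, 149]
t=2: [82, 101, 85, 86, 97, 106, 92, 100]
t=3: [78, 97, 81, 82, 93, 102, 88, 96]
t=4: [58, 77, 61, 62, 73, 82, 68, 76]
t=5: [127, 98, 130, 131, 142, 103, 137, 97]
t=6: [62, 82, 65, 66, 77, 87, 72, 81]
t=7: [124, 96, 127, 128, 91, 101, 134, 95]
t=8: [49, 69, 52, 53, 64, 74, 59, 68]
t=9: [156, 176, 159, 160, 171, 181, 166, 175]
t=10: [136, 108, 139, 140, 151, 113, 146, 107]
t=11: [109, 129, 112, 113, 124, 134, 119, 128]
t=12: [118, 90, 121, 122, 85, 95, 128, 89]
t=13: [139, 111, 142, 143, 106, 116, 101, 110]
t=14: [124, 144, 127, 128, 139, 149, 134, 143]
t=15: [49, 69, 52, 53, 64, 74, 59, 68]

Answer: s_7(752) = 107
Key observation: The state at step 8, [49, 69, 52, 53, 64, 74, 59, 68], reappears at step 15: the system is in a cycle of period 7 from step 8 on.  Therefore the state at step 752 equals the state at step 8 + ((752 - 8) mod 7) = 10, which is [136, 108, 139, 140, 151, 113, 146, 107].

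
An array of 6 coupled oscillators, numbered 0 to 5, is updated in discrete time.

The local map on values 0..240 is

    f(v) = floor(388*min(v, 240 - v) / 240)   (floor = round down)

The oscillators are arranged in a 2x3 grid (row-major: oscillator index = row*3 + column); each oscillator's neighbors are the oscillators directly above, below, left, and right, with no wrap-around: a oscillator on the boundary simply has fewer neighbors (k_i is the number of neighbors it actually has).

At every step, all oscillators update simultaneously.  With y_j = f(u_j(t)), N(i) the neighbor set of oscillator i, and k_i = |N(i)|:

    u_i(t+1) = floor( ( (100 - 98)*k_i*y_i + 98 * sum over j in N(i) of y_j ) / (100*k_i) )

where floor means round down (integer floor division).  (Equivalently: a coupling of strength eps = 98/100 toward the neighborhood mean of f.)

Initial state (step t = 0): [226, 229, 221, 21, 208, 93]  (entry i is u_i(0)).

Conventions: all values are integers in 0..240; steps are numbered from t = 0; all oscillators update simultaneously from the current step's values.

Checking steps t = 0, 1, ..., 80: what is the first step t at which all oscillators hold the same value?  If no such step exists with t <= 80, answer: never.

Simulating step by step:
t=0: [226, 229, 221, 21, 208, 93]  (not all equal)
t=1: [24, 33, 82, 36, 66, 42]  (not all equal)
t=2: [55, 91, 61, 71, 60, 117]  (not all equal)
t=3: [129, 95, 166, 92, 148, 99]  (not all equal)
t=4: [151, 148, 155, 163, 153, 134]  (not all equal)
t=5: [136, 140, 159, 141, 147, 139]  (not all equal)
t=6: [160, 149, 161, 159, 161, 140]  (not all equal)
t=7: [138, 128, 153, 128, 145, 127]  (not all equal)
t=8: [180, 152, 180, 158, 180, 147]  (not all equal)
t=9: [136, 97, 145, 97, 140, 98]  (not all equal)
t=10: [156, 160, 156, 164, 156, 157]  (not all equal)
t=11: [125, 134, 131, 134, 128, 134]  (not all equal)
t=12: [171, 180, 171, 182, 171, 178]  (not all equal)
t=13: [95, 110, 98, 110, 96, 110]  (not all equal)
t=14: [176, 155, 176, 154, 176, 156]  (not all equal)
t=15: [137, 103, 135, 103, 136, 103]  (not all equal)
t=16: [166, 167, 166, 166, 166, 168]  (not all equal)
t=17: [118, 118, 117, 119, 117, 118]  (not all equal)
t=18: [190, 189, 189, 189, 190, 189]  (not all equal)
t=19: [81, 80, 82, 80, 81, 81]  (not all equal)
t=20: [129, 130, 129, 129, 129, 130]  (not all equal)
t=21: [178, 178, 177, 179, 177, 178]  (not all equal)
t=22: [99, 100, 100, 100, 99, 100]  (not all equal)
t=23: [160, 160, 161, 160, 160, 160]  (not all equal)
t=24: [129, 128, 128, 129, 129, 128]  (not all equal)
t=25: [179, 179, 181, 179, 180, 180]  (not all equal)
t=26: [98, 96, 97, 97, 97, 96]  (not all equal)
t=27: [155, 156, 155, 156, 155, 155]  (not all equal)
t=28: [135, 136, 136, 136, 135, 137]  (not all equal)
t=29: [168, 168, 167, 168, 167, 168]  (not all equal)
t=30: [116, 117, 116, 116, 116, 117]  (not all equal)
t=31: [187, 187, 188, 187, 188, 187]  (not all equal)
t=32: [85, 84, 84, 84, 84, 84]  (not all equal)
t=33: [135, 135, 135, 135, 135, 135]  (all equal)

Answer: 33
Key observation: Synchronization is absorbing here: once all oscillators are equal they stay equal, and step 33 is the first all-equal step.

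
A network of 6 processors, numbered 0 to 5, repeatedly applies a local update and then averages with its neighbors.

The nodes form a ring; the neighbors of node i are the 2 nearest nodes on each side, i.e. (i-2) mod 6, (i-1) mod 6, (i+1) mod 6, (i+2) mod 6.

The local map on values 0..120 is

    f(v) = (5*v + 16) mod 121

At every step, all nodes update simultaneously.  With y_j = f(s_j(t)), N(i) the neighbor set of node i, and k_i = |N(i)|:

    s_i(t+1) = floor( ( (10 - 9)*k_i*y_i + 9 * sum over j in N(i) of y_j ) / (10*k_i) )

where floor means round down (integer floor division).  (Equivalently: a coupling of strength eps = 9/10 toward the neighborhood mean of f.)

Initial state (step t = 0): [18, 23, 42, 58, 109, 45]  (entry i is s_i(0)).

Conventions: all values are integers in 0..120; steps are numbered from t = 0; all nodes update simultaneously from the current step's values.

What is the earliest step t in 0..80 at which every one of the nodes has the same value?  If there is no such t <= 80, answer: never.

Answer: 37
Key observation: Synchronization is absorbing here: once all nodes are equal they stay equal, and step 37 is the first all-equal step.

Derivation:
t=0: [18, 23, 42, 58, 109, 45]  (not all equal)
t=1: [80, 89, 68, 76, 96, 69]  (not all equal)
t=2: [82, 81, 55, 80, 72, 56]  (not all equal)
t=3: [45, 55, 46, 44, 50, 47]  (not all equal)
t=4: [31, 60, 69, 30, 58, 70]  (not all equal)
t=5: [63, 56, 64, 63, 55, 52]  (not all equal)
t=6: [60, 74, 72, 60, 73, 66]  (not all equal)
t=7: [42, 61, 43, 42, 61, 52]  (not all equal)
t=8: [78, 87, 93, 78, 87, 86]  (not all equal)
t=9: [89, 73, 70, 89, 73, 67]  (not all equal)
t=10: [43, 71, 52, 43, 71, 63]  (not all equal)
t=11: [42, 77, 56, 42, 77, 62]  (not all equal)
t=12: [58, 82, 69, 58, 82, 72]  (not all equal)
t=13: [64, 64, 69, 64, 64, 58]  (not all equal)
t=14: [92, 92, 96, 92, 92, 91]  (not all equal)
t=15: [89, 89, 102, 89, 89, 112]  (not all equal)
t=16: [84, 84, 92, 84, 84, 97]  (not all equal)
t=17: [69, 69, 77, 69, 69, 67]  (not all equal)
t=18: [98, 98, 110, 98, 98, 118]  (not all equal)
t=19: [30, 30, 28, 30, 30, 19]  (not all equal)
t=20: [57, 57, 44, 57, 57, 51]  (not all equal)
t=21: [64, 64, 64, 64, 64, 56]  (not all equal)
t=22: [85, 85, 94, 85, 85, 90]  (not all equal)
t=23: [66, 66, 70, 66, 66, 80]  (not all equal)
t=24: [69, 69, 93, 69, 69, 98]  (not all equal)
t=25: [96, 96, 118, 96, 96, 109]  (not all equal)
t=26: [24, 24, 10, 24, 24, 18]  (not all equal)
t=27: [46, 46, 20, 46, 46, 24]  (not all equal)
t=28: [31, 31, 15, 31, 31, 5]  (not all equal)
t=29: [57, 57, 54, 57, 57, 49]  (not all equal)
t=30: [46, 46, 57, 46, 46, 55]  (not all equal)
t=31: [26, 26, 9, 26, 26, 8]  (not all equal)
t=32: [40, 40, 28, 40, 40, 28]  (not all equal)
t=33: [68, 68, 89, 68, 68, 89]  (not all equal)
t=34: [106, 106, 112, 106, 106, 112]  (not all equal)
t=35: [75, 75, 65, 75, 75, 65]  (not all equal)
t=36: [59, 59, 35, 59, 59, 35]  (not all equal)
t=37: [69, 69, 69, 69, 69, 69]  (all equal)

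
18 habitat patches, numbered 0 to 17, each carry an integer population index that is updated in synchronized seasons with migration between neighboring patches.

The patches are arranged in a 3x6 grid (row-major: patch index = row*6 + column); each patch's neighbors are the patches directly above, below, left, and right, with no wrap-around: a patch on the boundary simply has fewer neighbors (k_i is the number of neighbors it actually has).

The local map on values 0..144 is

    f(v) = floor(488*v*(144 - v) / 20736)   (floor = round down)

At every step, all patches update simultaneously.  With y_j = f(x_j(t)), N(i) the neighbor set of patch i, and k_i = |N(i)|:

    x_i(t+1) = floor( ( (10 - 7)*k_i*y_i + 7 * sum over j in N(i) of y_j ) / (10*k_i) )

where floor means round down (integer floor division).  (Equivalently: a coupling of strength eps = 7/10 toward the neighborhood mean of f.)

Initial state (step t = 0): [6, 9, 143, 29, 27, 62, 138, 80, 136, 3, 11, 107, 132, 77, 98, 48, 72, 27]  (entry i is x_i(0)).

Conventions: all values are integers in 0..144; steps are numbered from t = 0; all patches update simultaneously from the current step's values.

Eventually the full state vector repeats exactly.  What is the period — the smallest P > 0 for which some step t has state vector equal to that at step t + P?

Answer: 4
Key observation: The state at step 12, [120, 120, 120, 120, 120, 120, 120, 120, 120, 120, 120, 120, 120, 120, 120, 120, 120, 120], reappears at step 16 — and no state repeats earlier — so the cycle the system enters has period 4.

Derivation:
t=0: [6, 9, 143, 29, 27, 62, 138, 80, 136, 3, 11, 107, 132, 77, 98, 48, 72, 27]
t=1: [22, 41, 31, 43, 76, 94, 46, 69, 49, 45, 62, 80, 60, 97, 91, 87, 87, 97]
t=2: [90, 91, 96, 102, 113, 117, 102, 109, 106, 109, 116, 114, 109, 114, 111, 112, 114, 114]
t=3: [108, 106, 104, 95, 82, 78, 98, 94, 93, 88, 80, 77, 89, 85, 86, 84, 80, 80]
t=4: [97, 97, 102, 109, 117, 120, 105, 108, 110, 114, 119, 120, 112, 115, 116, 117, 119, 120]
t=5: [103, 101, 96, 85, 74, 69, 94, 91, 87, 80, 71, 67, 86, 81, 78, 74, 70, 68]
t=6: [103, 105, 110, 116, 120, 121, 109, 112, 115, 119, 120, 121, 115, 117, 119, 120, 121, 121]
t=7: [94, 92, 84, 75, 68, 65, 87, 84, 78, 71, 66, 65, 80, 76, 72, 67, 65, 65]
t=8: [112, 114, 118, 120, 120, 120, 116, 117, 120, 121, 120, 120, 118, 120, 121, 121, 120, 120]
t=9: [79, 77, 71, 67, 67, 67, 76, 72, 68, 66, 66, 67, 71, 69, 65, 65, 66, 67]
t=10: [120, 121, 121, 121, 121, 121, 121, 121, 121, 120, 121, 121, 121, 121, 120, 120, 120, 121]
t=11: [65, 65, 65, 65, 65, 65, 65, 65, 65, 65, 65, 65, 65, 65, 66, 67, 66, 65]
t=12: [120, 120, 120, 120, 120, 120, 120, 120, 120, 120, 120, 120, 120, 120, 120, 120, 120, 120]
t=13: [67, 67, 67, 67, 67, 67, 67, 67, 67, 67, 67, 67, 67, 67, 67, 67, 67, 67]
t=14: [121, 121, 121, 121, 121, 121, 121, 121, 121, 121, 121, 121, 121, 121, 121, 121, 121, 121]
t=15: [65, 65, 65, 65, 65, 65, 65, 65, 65, 65, 65, 65, 65, 65, 65, 65, 65, 65]
t=16: [120, 120, 120, 120, 120, 120, 120, 120, 120, 120, 120, 120, 120, 120, 120, 120, 120, 120]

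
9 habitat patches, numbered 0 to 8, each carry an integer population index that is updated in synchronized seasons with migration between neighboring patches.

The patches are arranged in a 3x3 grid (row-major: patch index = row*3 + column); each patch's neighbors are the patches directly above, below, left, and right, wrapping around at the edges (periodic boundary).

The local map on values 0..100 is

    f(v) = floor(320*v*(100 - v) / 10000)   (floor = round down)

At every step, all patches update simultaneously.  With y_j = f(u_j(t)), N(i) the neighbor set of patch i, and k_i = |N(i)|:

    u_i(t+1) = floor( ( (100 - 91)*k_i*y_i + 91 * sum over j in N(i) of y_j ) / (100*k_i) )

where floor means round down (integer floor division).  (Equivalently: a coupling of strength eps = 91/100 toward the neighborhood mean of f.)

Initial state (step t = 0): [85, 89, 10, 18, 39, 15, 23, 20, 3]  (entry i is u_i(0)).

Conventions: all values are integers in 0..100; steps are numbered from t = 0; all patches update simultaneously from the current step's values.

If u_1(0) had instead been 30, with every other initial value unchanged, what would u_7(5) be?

Simulating step by step:
t=0: [85, 30, 10, 18, 39, 15, 23, 20, 3]
t=1: [48, 50, 38, 52, 53, 40, 38, 51, 40]
t=2: [77, 78, 77, 77, 78, 77, 77, 77, 76]
t=3: [55, 55, 56, 55, 55, 56, 56, 55, 56]
t=4: [78, 78, 78, 78, 78, 78, 78, 78, 78]
t=5: [54, 54, 54, 54, 54, 54, 54, 54, 54]

Answer: u_7(5) = 54
Key observation: This trace re-runs the system from the modified initial state.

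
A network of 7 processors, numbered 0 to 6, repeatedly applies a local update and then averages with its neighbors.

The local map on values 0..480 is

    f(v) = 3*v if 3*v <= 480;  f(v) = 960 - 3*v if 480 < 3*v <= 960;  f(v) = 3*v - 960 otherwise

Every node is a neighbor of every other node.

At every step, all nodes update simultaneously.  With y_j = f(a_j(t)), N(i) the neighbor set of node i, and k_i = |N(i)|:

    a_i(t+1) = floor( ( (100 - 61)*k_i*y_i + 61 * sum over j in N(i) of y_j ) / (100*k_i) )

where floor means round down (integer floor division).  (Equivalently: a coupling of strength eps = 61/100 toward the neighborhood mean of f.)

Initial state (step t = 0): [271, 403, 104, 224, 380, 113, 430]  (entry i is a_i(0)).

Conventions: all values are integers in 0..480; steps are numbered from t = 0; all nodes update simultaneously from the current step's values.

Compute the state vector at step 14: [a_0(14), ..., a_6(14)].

Simulating step by step:
t=0: [271, 403, 104, 224, 380, 113, 430]
t=1: [229, 259, 277, 270, 239, 285, 282]
t=2: [200, 174, 158, 164, 191, 151, 154]
t=3: [413, 435, 445, 444, 420, 439, 442]
t=4: [323, 342, 351, 350, 329, 346, 348]
t=5: [48, 64, 72, 71, 53, 67, 69]
t=6: [176, 190, 197, 196, 181, 193, 195]
t=7: [402, 390, 384, 385, 398, 388, 386]
t=8: [221, 210, 205, 206, 217, 209, 207]
t=9: [318, 328, 332, 331, 322, 329, 331]
t=10: [18, 23, 27, 26, 18, 24, 26]
t=11: [64, 69, 72, 71, 64, 70, 71]
t=12: [202, 206, 208, 208, 202, 207, 208]
t=13: [345, 342, 340, 340, 345, 341, 340]
t=14: [68, 65, 63, 63, 68, 64, 63]

Answer: [68, 65, 63, 63, 68, 64, 63]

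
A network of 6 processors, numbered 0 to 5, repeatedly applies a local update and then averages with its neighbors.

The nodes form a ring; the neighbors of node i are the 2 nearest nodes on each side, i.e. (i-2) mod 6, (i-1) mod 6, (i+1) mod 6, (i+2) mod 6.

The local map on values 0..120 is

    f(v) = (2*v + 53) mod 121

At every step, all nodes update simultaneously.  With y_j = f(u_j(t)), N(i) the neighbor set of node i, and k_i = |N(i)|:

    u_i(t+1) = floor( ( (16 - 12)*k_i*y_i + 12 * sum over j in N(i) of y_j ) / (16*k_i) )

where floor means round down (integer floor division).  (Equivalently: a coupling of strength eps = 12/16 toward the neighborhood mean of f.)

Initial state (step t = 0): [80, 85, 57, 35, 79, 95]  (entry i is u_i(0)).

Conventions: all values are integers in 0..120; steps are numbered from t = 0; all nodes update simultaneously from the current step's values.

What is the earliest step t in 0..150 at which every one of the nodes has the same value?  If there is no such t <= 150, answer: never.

Simulating step by step:
t=0: [80, 85, 57, 35, 79, 95]  (not all equal)
t=1: [67, 51, 65, 45, 48, 53]  (not all equal)
t=2: [46, 43, 43, 35, 42, 37]  (not all equal)
t=3: [16, 13, 15, 11, 13, 12]  (not all equal)
t=4: [80, 79, 80, 78, 79, 78]  (not all equal)
t=5: [90, 90, 90, 89, 90, 89]  (not all equal)
t=6: [111, 111, 111, 111, 111, 111]  (all equal)

Answer: 6
Key observation: Synchronization is absorbing here: once all nodes are equal they stay equal, and step 6 is the first all-equal step.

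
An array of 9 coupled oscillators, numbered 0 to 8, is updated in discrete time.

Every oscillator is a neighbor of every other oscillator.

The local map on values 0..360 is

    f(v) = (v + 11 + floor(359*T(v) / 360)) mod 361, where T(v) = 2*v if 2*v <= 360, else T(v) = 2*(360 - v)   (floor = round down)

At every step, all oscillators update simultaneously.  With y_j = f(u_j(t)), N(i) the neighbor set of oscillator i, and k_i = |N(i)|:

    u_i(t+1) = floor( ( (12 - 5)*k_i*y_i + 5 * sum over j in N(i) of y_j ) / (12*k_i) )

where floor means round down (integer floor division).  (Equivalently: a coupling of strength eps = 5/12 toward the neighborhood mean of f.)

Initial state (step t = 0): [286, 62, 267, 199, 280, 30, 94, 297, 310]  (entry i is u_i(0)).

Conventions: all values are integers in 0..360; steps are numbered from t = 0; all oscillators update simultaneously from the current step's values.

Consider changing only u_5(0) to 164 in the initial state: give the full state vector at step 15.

Answer: [112, 82, 91, 109, 109, 83, 91, 82, 232]
Key observation: This trace re-runs the system from the modified initial state.

Derivation:
t=0: [286, 62, 267, 199, 280, 164, 94, 297, 310]
t=1: [106, 166, 116, 153, 109, 137, 217, 100, 94]
t=2: [283, 187, 299, 166, 287, 140, 189, 273, 264]
t=3: [98, 149, 90, 131, 96, 89, 148, 103, 108]
t=4: [267, 157, 255, 128, 264, 253, 155, 275, 283]
t=5: [100, 109, 106, 63, 101, 107, 106, 95, 91]
t=6: [306, 320, 316, 247, 308, 317, 316, 298, 292]
t=7: [64, 57, 59, 96, 63, 58, 59, 69, 72]
t=8: [205, 194, 197, 256, 203, 195, 197, 213, 218]
t=9: [162, 168, 166, 135, 163, 167, 166, 158, 155]
t=10: [132, 141, 138, 89, 133, 140, 138, 125, 121]
t=11: [58, 73, 68, 182, 60, 71, 68, 47, 41]
t=12: [187, 211, 203, 189, 190, 208, 203, 170, 160]
t=13: [173, 161, 165, 172, 172, 162, 165, 161, 145]
t=14: [155, 136, 142, 153, 153, 137, 142, 136, 110]
t=15: [112, 82, 91, 109, 109, 83, 91, 82, 232]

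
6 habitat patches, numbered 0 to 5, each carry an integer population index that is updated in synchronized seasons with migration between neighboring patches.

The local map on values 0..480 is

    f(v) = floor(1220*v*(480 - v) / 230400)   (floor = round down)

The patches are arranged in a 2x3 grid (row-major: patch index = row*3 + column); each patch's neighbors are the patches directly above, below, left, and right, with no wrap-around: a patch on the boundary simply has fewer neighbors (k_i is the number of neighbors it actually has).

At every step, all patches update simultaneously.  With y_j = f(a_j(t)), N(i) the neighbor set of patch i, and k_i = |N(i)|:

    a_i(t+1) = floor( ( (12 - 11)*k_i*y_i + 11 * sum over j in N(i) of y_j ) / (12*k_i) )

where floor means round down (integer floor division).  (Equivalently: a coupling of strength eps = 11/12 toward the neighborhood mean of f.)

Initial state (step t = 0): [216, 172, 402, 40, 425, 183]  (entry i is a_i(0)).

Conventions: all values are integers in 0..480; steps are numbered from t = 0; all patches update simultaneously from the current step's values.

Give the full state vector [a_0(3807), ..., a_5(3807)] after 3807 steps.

Simulating step by step:
t=0: [216, 172, 402, 40, 425, 183]
t=1: [196, 203, 273, 202, 211, 156]
t=2: [296, 297, 283, 297, 288, 296]
t=3: [287, 291, 288, 289, 287, 293]
t=4: [291, 292, 290, 292, 291, 292]
t=5: [290, 290, 290, 290, 290, 290]
t=6: [291, 291, 291, 291, 291, 291]
t=7: [291, 291, 291, 291, 291, 291]

Answer: [291, 291, 291, 291, 291, 291]
Key observation: The state at step 6, [291, 291, 291, 291, 291, 291], reappears at step 7: the system is in a cycle of period 1 from step 6 on.  Therefore the state at step 3807 equals the state at step 6 + ((3807 - 6) mod 1) = 6, which is [291, 291, 291, 291, 291, 291].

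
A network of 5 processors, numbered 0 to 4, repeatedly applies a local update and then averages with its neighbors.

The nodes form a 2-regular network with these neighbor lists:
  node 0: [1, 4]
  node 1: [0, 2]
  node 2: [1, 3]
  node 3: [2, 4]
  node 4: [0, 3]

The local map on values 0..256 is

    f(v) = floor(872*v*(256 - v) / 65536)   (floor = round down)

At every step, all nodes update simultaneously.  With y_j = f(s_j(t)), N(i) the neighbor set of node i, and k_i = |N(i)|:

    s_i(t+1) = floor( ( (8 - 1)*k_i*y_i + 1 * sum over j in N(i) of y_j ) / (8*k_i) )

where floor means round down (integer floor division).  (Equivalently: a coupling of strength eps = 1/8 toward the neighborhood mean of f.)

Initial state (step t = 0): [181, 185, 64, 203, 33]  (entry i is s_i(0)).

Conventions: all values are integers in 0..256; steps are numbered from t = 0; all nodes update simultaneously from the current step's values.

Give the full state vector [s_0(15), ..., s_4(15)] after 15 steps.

Simulating step by step:
t=0: [181, 185, 64, 203, 33]
t=1: [174, 173, 162, 141, 105]
t=2: [190, 191, 202, 213, 209]
t=3: [163, 163, 144, 123, 131]
t=4: [202, 201, 213, 216, 216]
t=5: [143, 145, 122, 114, 115]
t=6: [214, 214, 216, 215, 215]
t=7: [118, 118, 114, 116, 117]
t=8: [216, 215, 215, 215, 216]
t=9: [114, 116, 117, 116, 114]
t=10: [215, 215, 216, 215, 215]
t=11: [117, 116, 114, 116, 117]
t=12: [216, 215, 215, 215, 216]
t=13: [114, 116, 117, 116, 114]
t=14: [215, 215, 216, 215, 215]
t=15: [117, 116, 114, 116, 117]

Answer: [117, 116, 114, 116, 117]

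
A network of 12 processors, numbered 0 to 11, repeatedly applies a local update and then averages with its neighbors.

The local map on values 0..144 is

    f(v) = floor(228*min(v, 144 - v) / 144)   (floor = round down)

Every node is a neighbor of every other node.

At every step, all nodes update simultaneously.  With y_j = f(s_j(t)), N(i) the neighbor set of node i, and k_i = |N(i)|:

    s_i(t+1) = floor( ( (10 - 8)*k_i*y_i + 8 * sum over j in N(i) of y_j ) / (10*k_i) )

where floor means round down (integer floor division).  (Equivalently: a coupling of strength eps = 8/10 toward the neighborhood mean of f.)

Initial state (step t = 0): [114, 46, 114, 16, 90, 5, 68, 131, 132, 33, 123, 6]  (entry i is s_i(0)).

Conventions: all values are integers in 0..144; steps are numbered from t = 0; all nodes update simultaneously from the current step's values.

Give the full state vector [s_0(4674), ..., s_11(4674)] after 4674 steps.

Simulating step by step:
t=0: [114, 46, 114, 16, 90, 5, 68, 131, 132, 33, 123, 6]
t=1: [44, 47, 44, 41, 48, 38, 51, 40, 40, 44, 42, 39]
t=2: [67, 68, 67, 67, 68, 66, 69, 67, 67, 67, 67, 66]
t=3: [106, 106, 106, 106, 106, 105, 106, 106, 106, 106, 106, 105]
t=4: [60, 60, 60, 60, 60, 60, 60, 60, 60, 60, 60, 60]
t=5: [95, 95, 95, 95, 95, 95, 95, 95, 95, 95, 95, 95]
t=6: [77, 77, 77, 77, 77, 77, 77, 77, 77, 77, 77, 77]
t=7: [106, 106, 106, 106, 106, 106, 106, 106, 106, 106, 106, 106]
t=8: [60, 60, 60, 60, 60, 60, 60, 60, 60, 60, 60, 60]

Answer: [77, 77, 77, 77, 77, 77, 77, 77, 77, 77, 77, 77]
Key observation: The state at step 4, [60, 60, 60, 60, 60, 60, 60, 60, 60, 60, 60, 60], reappears at step 8: the system is in a cycle of period 4 from step 4 on.  Therefore the state at step 4674 equals the state at step 4 + ((4674 - 4) mod 4) = 6, which is [77, 77, 77, 77, 77, 77, 77, 77, 77, 77, 77, 77].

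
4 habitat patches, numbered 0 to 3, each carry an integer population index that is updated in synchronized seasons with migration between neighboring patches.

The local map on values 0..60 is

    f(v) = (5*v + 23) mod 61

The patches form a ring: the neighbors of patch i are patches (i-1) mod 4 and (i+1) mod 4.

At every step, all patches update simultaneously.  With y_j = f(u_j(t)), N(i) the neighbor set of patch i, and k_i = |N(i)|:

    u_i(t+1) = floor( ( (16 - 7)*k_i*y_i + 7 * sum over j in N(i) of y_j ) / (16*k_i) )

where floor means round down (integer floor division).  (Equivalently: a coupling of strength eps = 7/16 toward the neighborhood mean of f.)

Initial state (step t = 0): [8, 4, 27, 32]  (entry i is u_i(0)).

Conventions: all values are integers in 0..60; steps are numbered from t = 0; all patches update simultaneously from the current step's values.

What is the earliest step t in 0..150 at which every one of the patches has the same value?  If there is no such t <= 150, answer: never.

Simulating step by step:
t=0: [8, 4, 27, 32]  (not all equal)
t=1: [10, 32, 29, 8]  (not all equal)
t=2: [7, 12, 26, 13]  (not all equal)
t=3: [43, 31, 28, 34]  (not all equal)
t=4: [45, 52, 37, 26]  (not all equal)
t=5: [17, 28, 29, 23]  (not all equal)
t=6: [38, 43, 38, 29]  (not all equal)
t=7: [38, 44, 38, 39]  (not all equal)
t=8: [37, 46, 37, 32]  (not all equal)
t=9: [16, 16, 16, 10]  (not all equal)
t=10: [35, 42, 35, 25]  (not all equal)
t=11: [25, 34, 25, 21]  (not all equal)
t=12: [18, 17, 18, 14]  (not all equal)
t=13: [46, 49, 46, 40]  (not all equal)
t=14: [19, 17, 19, 26]  (not all equal)
t=15: [49, 51, 49, 42]  (not all equal)
t=16: [31, 29, 31, 38]  (not all equal)
t=17: [48, 50, 48, 41]  (not all equal)
t=18: [26, 24, 26, 33]  (not all equal)
t=19: [23, 25, 23, 16]  (not all equal)
t=20: [23, 21, 23, 30]  (not all equal)
t=21: [21, 10, 21, 35]  (not all equal)
t=22: [9, 9, 9, 11]  (not all equal)
t=23: [9, 7, 9, 12]  (not all equal)
t=24: [21, 35, 21, 15]  (not all equal)
t=25: [14, 11, 14, 23]  (not all equal)
t=26: [25, 23, 25, 23]  (not all equal)
t=27: [21, 20, 21, 20]  (not all equal)
t=28: [3, 3, 3, 3]  (all equal)

Answer: 28
Key observation: Synchronization is absorbing here: once all patches are equal they stay equal, and step 28 is the first all-equal step.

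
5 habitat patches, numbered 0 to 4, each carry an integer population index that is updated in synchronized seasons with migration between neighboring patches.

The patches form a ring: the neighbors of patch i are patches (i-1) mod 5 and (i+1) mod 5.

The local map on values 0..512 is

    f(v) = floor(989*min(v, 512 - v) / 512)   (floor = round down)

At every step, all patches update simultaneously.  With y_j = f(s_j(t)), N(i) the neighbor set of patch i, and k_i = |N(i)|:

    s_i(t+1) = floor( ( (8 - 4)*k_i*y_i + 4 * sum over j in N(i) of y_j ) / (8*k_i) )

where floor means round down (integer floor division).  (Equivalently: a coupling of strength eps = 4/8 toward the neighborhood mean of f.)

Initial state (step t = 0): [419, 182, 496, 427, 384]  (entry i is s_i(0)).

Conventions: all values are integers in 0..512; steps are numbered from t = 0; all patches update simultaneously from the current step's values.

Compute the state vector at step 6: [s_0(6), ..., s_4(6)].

Answer: [414, 441, 475, 471, 432]

Derivation:
t=0: [419, 182, 496, 427, 384]
t=1: [239, 227, 143, 151, 209]
t=2: [440, 403, 320, 315, 389]
t=3: [181, 232, 332, 341, 248]
t=4: [406, 398, 368, 371, 409]
t=5: [206, 230, 262, 255, 218]
t=6: [414, 441, 475, 471, 432]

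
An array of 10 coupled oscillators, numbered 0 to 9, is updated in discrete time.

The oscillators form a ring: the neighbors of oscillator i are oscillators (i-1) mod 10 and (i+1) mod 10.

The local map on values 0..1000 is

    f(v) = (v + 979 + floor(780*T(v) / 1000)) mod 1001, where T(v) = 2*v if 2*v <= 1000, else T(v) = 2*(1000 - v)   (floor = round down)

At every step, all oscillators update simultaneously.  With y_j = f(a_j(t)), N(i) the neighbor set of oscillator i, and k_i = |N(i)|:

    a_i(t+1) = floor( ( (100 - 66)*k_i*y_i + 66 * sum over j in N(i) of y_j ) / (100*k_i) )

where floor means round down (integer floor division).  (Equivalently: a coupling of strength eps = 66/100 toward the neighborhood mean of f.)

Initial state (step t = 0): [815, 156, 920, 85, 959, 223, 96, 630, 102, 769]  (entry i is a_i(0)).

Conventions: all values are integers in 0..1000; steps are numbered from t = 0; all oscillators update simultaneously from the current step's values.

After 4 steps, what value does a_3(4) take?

Simulating step by step:
t=0: [815, 156, 920, 85, 959, 223, 96, 630, 102, 769]
t=1: [186, 161, 195, 403, 585, 589, 317, 215, 176, 141]
t=2: [394, 439, 293, 229, 142, 399, 510, 581, 431, 405]
t=3: [372, 599, 466, 544, 631, 535, 484, 180, 101, 356]
t=4: [675, 431, 200, 195, 216, 212, 296, 298, 518, 687]

Answer: a_3(4) = 195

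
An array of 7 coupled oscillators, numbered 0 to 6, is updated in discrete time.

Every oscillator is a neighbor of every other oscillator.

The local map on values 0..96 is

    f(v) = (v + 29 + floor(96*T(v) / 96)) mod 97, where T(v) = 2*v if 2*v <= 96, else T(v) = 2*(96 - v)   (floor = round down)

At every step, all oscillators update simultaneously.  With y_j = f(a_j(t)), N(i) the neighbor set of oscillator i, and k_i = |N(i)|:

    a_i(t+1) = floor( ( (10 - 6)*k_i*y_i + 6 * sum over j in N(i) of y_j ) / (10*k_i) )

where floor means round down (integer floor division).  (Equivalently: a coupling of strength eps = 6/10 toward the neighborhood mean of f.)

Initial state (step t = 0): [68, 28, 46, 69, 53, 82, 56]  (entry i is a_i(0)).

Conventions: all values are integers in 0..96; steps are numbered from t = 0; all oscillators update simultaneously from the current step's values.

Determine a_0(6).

Simulating step by step:
t=0: [68, 28, 46, 69, 53, 82, 56]
t=1: [54, 42, 58, 54, 59, 50, 58]
t=2: [67, 64, 66, 67, 66, 69, 66]
t=3: [57, 58, 57, 57, 57, 56, 57]
t=4: [67, 66, 67, 67, 67, 67, 67]
t=5: [57, 57, 57, 57, 57, 57, 57]
t=6: [67, 67, 67, 67, 67, 67, 67]

Answer: a_0(6) = 67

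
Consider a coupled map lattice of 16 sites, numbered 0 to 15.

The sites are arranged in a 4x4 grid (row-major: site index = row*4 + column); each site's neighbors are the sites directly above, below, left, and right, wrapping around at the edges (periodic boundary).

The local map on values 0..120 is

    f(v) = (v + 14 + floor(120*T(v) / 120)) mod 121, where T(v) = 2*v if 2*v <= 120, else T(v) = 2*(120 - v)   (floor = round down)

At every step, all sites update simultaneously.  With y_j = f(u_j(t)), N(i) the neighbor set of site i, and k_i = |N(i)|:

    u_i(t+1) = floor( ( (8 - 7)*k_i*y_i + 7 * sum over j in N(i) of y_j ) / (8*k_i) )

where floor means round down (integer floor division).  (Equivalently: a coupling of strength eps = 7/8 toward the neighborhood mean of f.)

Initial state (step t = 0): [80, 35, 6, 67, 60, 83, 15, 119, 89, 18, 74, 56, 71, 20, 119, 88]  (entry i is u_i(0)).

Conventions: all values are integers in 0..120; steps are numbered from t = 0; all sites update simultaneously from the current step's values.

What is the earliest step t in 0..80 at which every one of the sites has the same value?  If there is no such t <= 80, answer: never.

Simulating step by step:
t=0: [80, 35, 6, 67, 60, 83, 15, 119, 89, 18, 74, 56, 71, 20, 119, 88]  (not all equal)
t=1: [76, 60, 60, 39, 44, 76, 41, 58, 63, 58, 51, 43, 55, 66, 47, 50]  (not all equal)
t=2: [43, 64, 38, 53, 58, 46, 55, 24, 46, 60, 36, 52, 59, 59, 54, 32]  (not all equal)
t=3: [59, 37, 52, 55, 45, 62, 34, 60, 60, 38, 51, 56, 59, 67, 48, 63]  (not all equal)
t=4: [43, 56, 53, 64, 66, 42, 66, 66, 45, 56, 54, 64, 69, 34, 55, 58]  (not all equal)
t=5: [59, 53, 62, 54, 38, 58, 50, 67, 60, 55, 62, 56, 58, 67, 70, 65]  (not all equal)
t=6: [48, 66, 55, 67, 61, 43, 65, 44, 51, 67, 58, 68, 68, 60, 68, 62]  (not all equal)
t=7: [63, 49, 65, 50, 37, 62, 46, 62, 64, 53, 66, 53, 57, 66, 66, 65]  (not all equal)
t=8: [41, 65, 48, 65, 61, 36, 64, 37, 46, 66, 52, 66, 67, 57, 67, 57]  (not all equal)
t=9: [61, 34, 63, 34, 20, 60, 28, 60, 63, 40, 64, 40, 46, 66, 55, 66]  (not all equal)
t=10: [82, 76, 93, 76, 72, 74, 74, 74, 37, 62, 48, 62, 64, 56, 66, 56]  (not all equal)
t=11: [59, 53, 57, 53, 45, 61, 50, 61, 60, 44, 63, 44, 47, 65, 51, 65]  (not all equal)
t=12: [45, 66, 50, 66, 66, 41, 66, 41, 33, 65, 39, 65, 65, 42, 64, 42]  (not all equal)
t=13: [62, 31, 64, 31, 46, 60, 26, 60, 73, 43, 60, 43, 47, 61, 28, 61]  (not all equal)
t=14: [69, 75, 97, 75, 64, 64, 74, 64, 31, 63, 60, 63, 64, 66, 74, 66]  (not all equal)
t=15: [63, 58, 55, 58, 76, 64, 61, 64, 74, 77, 65, 77, 75, 64, 60, 64]  (not all equal)
t=16: [63, 66, 68, 66, 65, 63, 66, 63, 57, 64, 64, 64, 65, 64, 66, 64]  (not all equal)
t=17: [67, 68, 66, 68, 68, 68, 68, 68, 67, 68, 68, 68, 68, 67, 67, 67]  (not all equal)
t=18: [65, 65, 65, 65, 65, 65, 65, 65, 65, 65, 65, 65, 65, 65, 66, 65]  (not all equal)
t=19: [68, 68, 67, 68, 68, 68, 68, 68, 68, 68, 67, 68, 68, 67, 67, 67]  (not all equal)
t=20: [65, 65, 65, 65, 65, 65, 65, 65, 65, 65, 65, 65, 65, 65, 66, 65]  (not all equal)

Answer: never
Key observation: The state at step 18 reappears at step 20 — the system is in a cycle of period 2 from step 18 on.  No step 0..20 is synchronized, and the cycle repeats forever, so no step up to 80 (or ever) has all sites equal.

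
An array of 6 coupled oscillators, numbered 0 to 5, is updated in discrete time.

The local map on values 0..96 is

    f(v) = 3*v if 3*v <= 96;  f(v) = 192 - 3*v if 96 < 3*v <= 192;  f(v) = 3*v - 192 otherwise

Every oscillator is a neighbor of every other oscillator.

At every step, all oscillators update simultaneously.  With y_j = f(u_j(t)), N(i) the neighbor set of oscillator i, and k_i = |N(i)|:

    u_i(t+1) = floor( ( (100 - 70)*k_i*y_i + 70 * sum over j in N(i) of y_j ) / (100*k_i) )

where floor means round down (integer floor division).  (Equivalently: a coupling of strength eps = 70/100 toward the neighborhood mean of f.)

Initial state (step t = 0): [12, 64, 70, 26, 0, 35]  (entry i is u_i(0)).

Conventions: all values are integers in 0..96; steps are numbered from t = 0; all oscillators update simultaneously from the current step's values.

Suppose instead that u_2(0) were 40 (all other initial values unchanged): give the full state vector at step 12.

Simulating step by step:
t=0: [12, 64, 40, 26, 0, 35]
t=1: [43, 38, 49, 50, 38, 52]
t=2: [57, 60, 55, 54, 60, 53]
t=3: [22, 20, 23, 23, 20, 24]
t=4: [66, 65, 66, 66, 65, 66]
t=5: [5, 4, 5, 5, 4, 5]
t=6: [14, 13, 14, 14, 13, 14]
t=7: [41, 40, 41, 41, 40, 41]
t=8: [69, 70, 69, 69, 70, 69]
t=9: [15, 16, 15, 15, 16, 15]
t=10: [45, 46, 45, 45, 46, 45]
t=11: [56, 55, 56, 56, 55, 56]
t=12: [24, 25, 24, 24, 25, 24]

Answer: [24, 25, 24, 24, 25, 24]
Key observation: This trace re-runs the system from the modified initial state.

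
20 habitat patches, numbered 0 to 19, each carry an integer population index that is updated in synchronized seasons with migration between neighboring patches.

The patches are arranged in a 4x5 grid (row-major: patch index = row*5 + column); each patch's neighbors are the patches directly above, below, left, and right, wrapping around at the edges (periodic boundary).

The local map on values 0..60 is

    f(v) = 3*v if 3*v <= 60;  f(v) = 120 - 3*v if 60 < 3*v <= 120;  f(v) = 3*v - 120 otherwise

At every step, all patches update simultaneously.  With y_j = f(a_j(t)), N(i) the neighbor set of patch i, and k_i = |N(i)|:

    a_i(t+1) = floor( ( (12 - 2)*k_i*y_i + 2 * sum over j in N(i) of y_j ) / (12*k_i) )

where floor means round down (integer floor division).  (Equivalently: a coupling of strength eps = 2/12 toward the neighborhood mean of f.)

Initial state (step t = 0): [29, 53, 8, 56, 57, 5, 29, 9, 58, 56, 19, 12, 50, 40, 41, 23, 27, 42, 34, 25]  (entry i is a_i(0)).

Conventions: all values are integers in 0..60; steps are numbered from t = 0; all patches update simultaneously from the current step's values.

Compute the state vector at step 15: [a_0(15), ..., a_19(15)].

Simulating step by step:
t=0: [29, 53, 8, 56, 57, 5, 29, 9, 58, 56, 19, 12, 50, 40, 41, 23, 27, 42, 34, 25]
t=1: [34, 37, 25, 46, 49, 19, 32, 28, 50, 45, 51, 36, 27, 4, 8, 49, 38, 9, 19, 42]
t=2: [20, 11, 41, 21, 24, 51, 24, 35, 28, 18, 32, 14, 36, 16, 22, 25, 8, 28, 50, 10]
t=3: [56, 33, 8, 52, 48, 35, 45, 16, 37, 52, 27, 39, 15, 45, 51, 43, 26, 32, 32, 32]
t=4: [42, 22, 25, 33, 26, 18, 16, 43, 13, 33, 35, 8, 41, 17, 32, 13, 37, 25, 24, 23]
t=5: [12, 49, 42, 24, 39, 48, 45, 13, 36, 24, 18, 23, 7, 47, 25, 35, 14, 41, 47, 48]
t=6: [32, 26, 9, 41, 9, 26, 18, 34, 16, 43, 50, 48, 22, 21, 43, 19, 39, 6, 21, 23]
t=7: [27, 39, 25, 9, 26, 39, 50, 22, 43, 12, 30, 25, 49, 54, 13, 52, 8, 20, 52, 48]
t=8: [36, 8, 43, 28, 40, 8, 29, 49, 14, 33, 30, 42, 30, 39, 38, 34, 26, 55, 36, 26]
t=9: [12, 24, 13, 32, 4, 24, 30, 27, 38, 20, 27, 10, 28, 6, 9, 20, 38, 41, 15, 36]
t=10: [37, 44, 37, 24, 15, 46, 31, 37, 10, 53, 39, 29, 33, 19, 27, 53, 10, 7, 39, 16]
t=11: [12, 13, 11, 43, 43, 18, 25, 11, 31, 38, 7, 30, 22, 51, 38, 36, 29, 20, 9, 45]
t=12: [34, 38, 33, 11, 10, 49, 44, 34, 25, 9, 21, 31, 51, 32, 8, 14, 33, 56, 27, 14]
t=13: [19, 8, 21, 33, 30, 27, 13, 19, 41, 27, 52, 27, 32, 25, 26, 40, 22, 44, 38, 40]
t=14: [51, 28, 52, 21, 29, 39, 39, 52, 9, 37, 35, 38, 26, 40, 40, 6, 48, 15, 8, 3]
t=15: [31, 34, 37, 52, 32, 5, 5, 34, 26, 10, 13, 8, 38, 3, 1, 18, 24, 42, 24, 10]

Answer: [31, 34, 37, 52, 32, 5, 5, 34, 26, 10, 13, 8, 38, 3, 1, 18, 24, 42, 24, 10]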